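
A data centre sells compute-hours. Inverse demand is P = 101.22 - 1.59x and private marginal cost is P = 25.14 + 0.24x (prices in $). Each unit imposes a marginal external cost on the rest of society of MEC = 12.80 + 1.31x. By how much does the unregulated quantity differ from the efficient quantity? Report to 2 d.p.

21.42 units

Market equilibrium (private): 25.14 + 0.24x = 101.22 - 1.59x → x_m = 41.5738.
Social marginal cost = private MC + MEC = 37.94 + 1.55x.
Set SMC = demand: 37.94 + 1.55x = 101.22 - 1.59x → x* = 20.1529.
Gap = |41.5738 − 20.1529| = 21.4209.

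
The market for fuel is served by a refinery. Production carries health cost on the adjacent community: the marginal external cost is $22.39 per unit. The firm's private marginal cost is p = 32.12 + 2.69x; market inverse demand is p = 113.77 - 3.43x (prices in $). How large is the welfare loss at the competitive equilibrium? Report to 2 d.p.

Market equilibrium (private): 32.12 + 2.69x = 113.77 - 3.43x → x_m = 13.3415.
Social marginal cost = private MC + MEC = 54.51 + 2.69x.
Set SMC = demand: 54.51 + 2.69x = 113.77 - 3.43x → x* = 9.6830.
Between x* and x_m the wedge SMC − demand runs linearly from 0 to MEC(x_m), so the loss is a triangle.
DWL = ½ × 3.6585 × 22.3900 = 40.9569.

DWL = $40.96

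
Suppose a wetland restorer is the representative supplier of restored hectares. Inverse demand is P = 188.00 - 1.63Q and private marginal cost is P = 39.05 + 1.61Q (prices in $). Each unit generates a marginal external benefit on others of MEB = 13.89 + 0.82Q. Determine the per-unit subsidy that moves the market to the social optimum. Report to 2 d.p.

Social marginal cost = private MC − MEB = 25.16 + 0.79Q.
Set SMC = demand: 25.16 + 0.79Q = 188.00 - 1.63Q → Q* = 67.2893.
The Pigouvian subsidy equals MEB at Q*: 13.89 + 0.82×67.2893 = 69.0672.

subsidy = $69.07 per unit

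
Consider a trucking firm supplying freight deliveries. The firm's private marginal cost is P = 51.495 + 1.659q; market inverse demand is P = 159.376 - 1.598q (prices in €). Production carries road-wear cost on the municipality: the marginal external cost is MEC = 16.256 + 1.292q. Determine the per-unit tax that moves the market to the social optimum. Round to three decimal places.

Social marginal cost = private MC + MEC = 67.751 + 2.951q.
Set SMC = demand: 67.751 + 2.951q = 159.376 - 1.598q → q* = 20.1418.
The Pigouvian tax equals MEC at q*: 16.256 + 1.292×20.1418 = 42.2792.

tax = €42.279 per unit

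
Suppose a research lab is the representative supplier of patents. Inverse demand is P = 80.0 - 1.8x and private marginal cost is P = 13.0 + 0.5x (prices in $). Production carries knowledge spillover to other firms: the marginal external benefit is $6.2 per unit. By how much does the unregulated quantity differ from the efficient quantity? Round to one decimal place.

2.7 units

Market equilibrium (private): 13.0 + 0.5x = 80.0 - 1.8x → x_m = 29.1304.
Social marginal cost = private MC − MEB = 6.8 + 0.5x.
Set SMC = demand: 6.8 + 0.5x = 80.0 - 1.8x → x* = 31.8261.
Gap = |29.1304 − 31.8261| = 2.6957.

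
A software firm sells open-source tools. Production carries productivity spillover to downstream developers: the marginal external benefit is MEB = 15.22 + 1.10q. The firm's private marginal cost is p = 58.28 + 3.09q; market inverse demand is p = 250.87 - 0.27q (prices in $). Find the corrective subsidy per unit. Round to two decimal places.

subsidy = $116.37 per unit

Social marginal cost = private MC − MEB = 43.06 + 1.99q.
Set SMC = demand: 43.06 + 1.99q = 250.87 - 0.27q → q* = 91.9513.
The Pigouvian subsidy equals MEB at q*: 15.22 + 1.10×91.9513 = 116.3664.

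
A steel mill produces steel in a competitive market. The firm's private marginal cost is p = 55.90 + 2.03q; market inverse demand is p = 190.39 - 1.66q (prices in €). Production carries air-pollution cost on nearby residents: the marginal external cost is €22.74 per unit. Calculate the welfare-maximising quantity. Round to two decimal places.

Social marginal cost = private MC + MEC = 78.64 + 2.03q.
Set SMC = demand: 78.64 + 2.03q = 190.39 - 1.66q → q* = 30.2846.

q* = 30.28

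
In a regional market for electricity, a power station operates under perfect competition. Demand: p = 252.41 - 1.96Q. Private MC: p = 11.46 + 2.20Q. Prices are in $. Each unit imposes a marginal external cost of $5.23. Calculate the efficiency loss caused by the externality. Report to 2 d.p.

Market equilibrium (private): 11.46 + 2.20Q = 252.41 - 1.96Q → Q_m = 57.9207.
Social marginal cost = private MC + MEC = 16.69 + 2.20Q.
Set SMC = demand: 16.69 + 2.20Q = 252.41 - 1.96Q → Q* = 56.6635.
Between Q* and Q_m the wedge SMC − demand runs linearly from 0 to MEC(Q_m), so the loss is a triangle.
DWL = ½ × 1.2572 × 5.2300 = 3.2876.

DWL = $3.29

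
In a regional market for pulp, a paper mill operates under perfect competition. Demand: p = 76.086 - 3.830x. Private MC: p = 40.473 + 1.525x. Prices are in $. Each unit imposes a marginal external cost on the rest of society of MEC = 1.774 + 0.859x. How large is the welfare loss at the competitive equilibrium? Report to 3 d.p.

Market equilibrium (private): 40.473 + 1.525x = 76.086 - 3.830x → x_m = 6.6504.
Social marginal cost = private MC + MEC = 42.247 + 2.384x.
Set SMC = demand: 42.247 + 2.384x = 76.086 - 3.830x → x* = 5.4456.
Between x* and x_m the wedge SMC − demand runs linearly from 0 to MEC(x_m), so the loss is a triangle.
DWL = ½ × 1.2048 × 7.4867 = 4.5100.

DWL = $4.510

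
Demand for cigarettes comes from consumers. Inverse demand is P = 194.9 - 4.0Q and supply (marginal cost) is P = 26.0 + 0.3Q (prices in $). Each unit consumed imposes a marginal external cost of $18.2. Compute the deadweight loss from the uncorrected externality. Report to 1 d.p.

DWL = $38.5

Market equilibrium (private): 26.0 + 0.3Q = 194.9 - 4.0Q → Q_m = 39.2791.
Social marginal benefit = demand − MEC = 176.7 - 4.0Q.
Set SMB = MC: 176.7 - 4.0Q = 26.0 + 0.3Q → Q* = 35.0465.
Height of the DWL triangle at Q_m is MC(Q_m) − SMB(Q_m) = MEC(Q_m) = 18.2000.
DWL = ½ × 4.2326 × 18.2000 = 38.5167.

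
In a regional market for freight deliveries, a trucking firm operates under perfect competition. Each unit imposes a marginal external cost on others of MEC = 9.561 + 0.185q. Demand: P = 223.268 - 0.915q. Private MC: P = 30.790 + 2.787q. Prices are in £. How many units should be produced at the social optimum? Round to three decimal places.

q* = 47.059

Social marginal cost = private MC + MEC = 40.351 + 2.972q.
Set SMC = demand: 40.351 + 2.972q = 223.268 - 0.915q → q* = 47.0587.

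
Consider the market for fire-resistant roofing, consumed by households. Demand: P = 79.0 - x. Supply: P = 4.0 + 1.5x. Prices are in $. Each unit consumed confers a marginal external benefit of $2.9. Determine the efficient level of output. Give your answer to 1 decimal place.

x* = 31.2

Social marginal benefit = demand + MEB = 81.9 - x.
Set SMB = MC: 81.9 - x = 4.0 + 1.5x → x* = 31.1600.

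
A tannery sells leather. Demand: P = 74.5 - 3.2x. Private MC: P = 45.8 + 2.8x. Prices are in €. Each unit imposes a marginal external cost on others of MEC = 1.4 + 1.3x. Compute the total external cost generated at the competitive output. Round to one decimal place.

Market equilibrium (private): 45.8 + 2.8x = 74.5 - 3.2x → x_m = 4.7833.
Total external cost = ∫₀^{x_m} (1.4 + 1.3x) dx = 1.4×4.7833 + ½×1.3×4.7833² = 21.5686.

€21.6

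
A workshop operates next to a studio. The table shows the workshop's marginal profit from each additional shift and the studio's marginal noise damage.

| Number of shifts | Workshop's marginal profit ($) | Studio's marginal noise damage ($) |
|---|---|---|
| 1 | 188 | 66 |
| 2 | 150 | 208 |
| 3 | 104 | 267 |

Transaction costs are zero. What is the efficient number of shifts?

1

Bargaining reaches the level where marginal profit last exceeds marginal noise damage.
That holds through level 1 (188 ≥ 66) but not at 2 (150 < 208).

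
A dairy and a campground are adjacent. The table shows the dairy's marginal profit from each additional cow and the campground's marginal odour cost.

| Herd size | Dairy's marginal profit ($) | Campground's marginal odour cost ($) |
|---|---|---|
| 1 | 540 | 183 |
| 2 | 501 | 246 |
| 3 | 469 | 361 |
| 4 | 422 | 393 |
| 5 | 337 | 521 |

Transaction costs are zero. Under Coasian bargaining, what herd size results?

4

Bargaining reaches the level where marginal profit last exceeds marginal odour cost.
That holds through level 4 (422 ≥ 393) but not at 5 (337 < 521).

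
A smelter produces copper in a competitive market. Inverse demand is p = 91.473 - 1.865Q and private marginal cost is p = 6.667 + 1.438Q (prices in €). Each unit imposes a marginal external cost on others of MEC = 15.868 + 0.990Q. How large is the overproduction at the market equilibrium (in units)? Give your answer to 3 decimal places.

9.617 units

Market equilibrium (private): 6.667 + 1.438Q = 91.473 - 1.865Q → Q_m = 25.6754.
Social marginal cost = private MC + MEC = 22.535 + 2.428Q.
Set SMC = demand: 22.535 + 2.428Q = 91.473 - 1.865Q → Q* = 16.0582.
Gap = |25.6754 − 16.0582| = 9.6172.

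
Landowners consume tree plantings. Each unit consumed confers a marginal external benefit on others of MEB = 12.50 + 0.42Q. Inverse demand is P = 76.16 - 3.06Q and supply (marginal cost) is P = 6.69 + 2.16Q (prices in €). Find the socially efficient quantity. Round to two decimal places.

Social marginal benefit = demand + MEB = 88.66 - 2.64Q.
Set SMB = MC: 88.66 - 2.64Q = 6.69 + 2.16Q → Q* = 17.0771.

Q* = 17.08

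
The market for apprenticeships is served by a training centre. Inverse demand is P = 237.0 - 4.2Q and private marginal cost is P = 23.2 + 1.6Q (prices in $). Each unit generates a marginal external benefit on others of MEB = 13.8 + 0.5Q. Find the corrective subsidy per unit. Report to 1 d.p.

subsidy = $35.3 per unit

Social marginal cost = private MC − MEB = 9.4 + 1.1Q.
Set SMC = demand: 9.4 + 1.1Q = 237.0 - 4.2Q → Q* = 42.9434.
The Pigouvian subsidy equals MEB at Q*: 13.8 + 0.5×42.9434 = 35.2717.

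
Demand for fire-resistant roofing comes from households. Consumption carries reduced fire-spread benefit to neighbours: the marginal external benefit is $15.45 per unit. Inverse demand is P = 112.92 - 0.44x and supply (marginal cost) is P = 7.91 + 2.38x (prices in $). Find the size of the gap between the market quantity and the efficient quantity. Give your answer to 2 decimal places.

Market equilibrium (private): 7.91 + 2.38x = 112.92 - 0.44x → x_m = 37.2376.
Social marginal benefit = demand + MEB = 128.37 - 0.44x.
Set SMB = MC: 128.37 - 0.44x = 7.91 + 2.38x → x* = 42.7163.
Gap = |37.2376 − 42.7163| = 5.4787.

5.48 units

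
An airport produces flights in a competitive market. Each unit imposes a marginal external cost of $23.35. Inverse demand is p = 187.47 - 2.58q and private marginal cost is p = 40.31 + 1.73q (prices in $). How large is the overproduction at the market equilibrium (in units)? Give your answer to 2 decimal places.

5.42 units

Market equilibrium (private): 40.31 + 1.73q = 187.47 - 2.58q → q_m = 34.1439.
Social marginal cost = private MC + MEC = 63.66 + 1.73q.
Set SMC = demand: 63.66 + 1.73q = 187.47 - 2.58q → q* = 28.7262.
Gap = |34.1439 − 28.7262| = 5.4177.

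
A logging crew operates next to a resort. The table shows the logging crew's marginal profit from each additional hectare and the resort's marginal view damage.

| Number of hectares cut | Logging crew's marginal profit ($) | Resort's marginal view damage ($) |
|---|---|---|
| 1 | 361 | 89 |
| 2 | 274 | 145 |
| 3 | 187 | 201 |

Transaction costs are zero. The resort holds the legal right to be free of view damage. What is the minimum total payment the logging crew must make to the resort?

$234

Efficient level: marginal profit ≥ marginal view damage through level 2, so k* = 2.
With the resort holding the right, the logging crew must at least compensate total damage at k*: 89 + 145 = 234.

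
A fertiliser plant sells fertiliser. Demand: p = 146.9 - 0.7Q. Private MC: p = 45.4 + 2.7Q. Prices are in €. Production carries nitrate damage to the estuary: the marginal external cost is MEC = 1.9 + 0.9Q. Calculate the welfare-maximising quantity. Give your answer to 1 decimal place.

Social marginal cost = private MC + MEC = 47.3 + 3.6Q.
Set SMC = demand: 47.3 + 3.6Q = 146.9 - 0.7Q → Q* = 23.1628.

Q* = 23.2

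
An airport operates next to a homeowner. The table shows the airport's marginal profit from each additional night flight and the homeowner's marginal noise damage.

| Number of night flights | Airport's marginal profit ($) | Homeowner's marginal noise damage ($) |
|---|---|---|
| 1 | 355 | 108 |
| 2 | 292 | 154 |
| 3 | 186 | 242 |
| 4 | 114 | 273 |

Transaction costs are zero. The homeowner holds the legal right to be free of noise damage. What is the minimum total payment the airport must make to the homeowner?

Efficient level: marginal profit ≥ marginal noise damage through level 2, so k* = 2.
With the homeowner holding the right, the airport must at least compensate total damage at k*: 108 + 154 = 262.

$262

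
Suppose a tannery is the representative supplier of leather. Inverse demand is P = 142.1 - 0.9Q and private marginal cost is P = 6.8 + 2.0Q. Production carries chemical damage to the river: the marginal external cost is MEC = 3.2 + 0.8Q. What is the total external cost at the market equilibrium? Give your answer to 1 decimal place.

Market equilibrium (private): 6.8 + 2.0Q = 142.1 - 0.9Q → Q_m = 46.6552.
Total external cost = ∫₀^{Q_m} (3.2 + 0.8Q) dQ = 3.2×46.6552 + ½×0.8×46.6552² = 1019.9797.

1020.0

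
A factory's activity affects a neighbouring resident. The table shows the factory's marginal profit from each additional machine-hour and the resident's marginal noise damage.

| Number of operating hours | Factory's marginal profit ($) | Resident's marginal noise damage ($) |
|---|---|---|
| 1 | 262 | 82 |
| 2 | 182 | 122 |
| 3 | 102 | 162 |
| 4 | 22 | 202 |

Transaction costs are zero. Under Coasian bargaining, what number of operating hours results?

2

Bargaining reaches the level where marginal profit last exceeds marginal noise damage.
That holds through level 2 (182 ≥ 122) but not at 3 (102 < 162).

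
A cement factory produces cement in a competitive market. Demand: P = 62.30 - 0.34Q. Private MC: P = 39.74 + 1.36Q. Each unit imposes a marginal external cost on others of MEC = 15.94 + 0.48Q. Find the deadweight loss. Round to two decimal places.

DWL = 114.16

Market equilibrium (private): 39.74 + 1.36Q = 62.30 - 0.34Q → Q_m = 13.2706.
Social marginal cost = private MC + MEC = 55.68 + 1.84Q.
Set SMC = demand: 55.68 + 1.84Q = 62.30 - 0.34Q → Q* = 3.0367.
Between Q* and Q_m the wedge SMC − demand runs linearly from 0 to MEC(Q_m), so the loss is a triangle.
DWL = ½ × 10.2339 × 22.3099 = 114.1586.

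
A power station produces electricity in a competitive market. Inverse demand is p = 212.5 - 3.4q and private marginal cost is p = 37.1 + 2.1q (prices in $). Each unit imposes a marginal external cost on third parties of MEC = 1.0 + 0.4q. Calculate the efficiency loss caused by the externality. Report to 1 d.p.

DWL = $16.0

Market equilibrium (private): 37.1 + 2.1q = 212.5 - 3.4q → q_m = 31.8909.
Social marginal cost = private MC + MEC = 38.1 + 2.5q.
Set SMC = demand: 38.1 + 2.5q = 212.5 - 3.4q → q* = 29.5593.
The loss is the area between SMC and demand from q* to q_m; with linear curves that's a triangle of height MEC(q_m).
DWL = ½ × 2.3316 × 13.7564 = 16.0372.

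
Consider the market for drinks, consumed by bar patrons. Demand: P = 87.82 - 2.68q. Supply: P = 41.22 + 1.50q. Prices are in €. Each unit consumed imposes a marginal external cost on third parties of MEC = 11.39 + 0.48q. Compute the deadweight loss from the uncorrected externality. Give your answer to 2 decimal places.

DWL = €30.07

Market equilibrium (private): 41.22 + 1.50q = 87.82 - 2.68q → q_m = 11.1483.
Social marginal benefit = demand − MEC = 76.43 - 3.16q.
Set SMB = MC: 76.43 - 3.16q = 41.22 + 1.50q → q* = 7.5558.
Height of the DWL triangle at q_m is MC(q_m) − SMB(q_m) = MEC(q_m) = 16.7412.
DWL = ½ × 3.5925 × 16.7412 = 30.0714.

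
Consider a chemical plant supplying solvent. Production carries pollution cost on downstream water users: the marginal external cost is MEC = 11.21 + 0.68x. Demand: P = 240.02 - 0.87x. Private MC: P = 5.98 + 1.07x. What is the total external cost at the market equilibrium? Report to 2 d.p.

6300.66

Market equilibrium (private): 5.98 + 1.07x = 240.02 - 0.87x → x_m = 120.6392.
Total external cost = ∫₀^{x_m} (11.21 + 0.68x) dx = 11.21×120.6392 + ½×0.68×120.6392² = 6300.6631.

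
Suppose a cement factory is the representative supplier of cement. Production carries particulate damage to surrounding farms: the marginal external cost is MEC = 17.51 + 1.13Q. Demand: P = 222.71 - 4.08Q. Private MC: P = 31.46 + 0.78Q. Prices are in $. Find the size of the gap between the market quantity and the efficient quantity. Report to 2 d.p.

10.35 units

Market equilibrium (private): 31.46 + 0.78Q = 222.71 - 4.08Q → Q_m = 39.3519.
Social marginal cost = private MC + MEC = 48.97 + 1.91Q.
Set SMC = demand: 48.97 + 1.91Q = 222.71 - 4.08Q → Q* = 29.0050.
Gap = |39.3519 − 29.0050| = 10.3469.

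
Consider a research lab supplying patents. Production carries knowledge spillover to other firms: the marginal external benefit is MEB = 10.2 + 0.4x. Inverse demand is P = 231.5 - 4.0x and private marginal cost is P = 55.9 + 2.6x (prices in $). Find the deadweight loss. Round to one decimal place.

Market equilibrium (private): 55.9 + 2.6x = 231.5 - 4.0x → x_m = 26.6061.
Social marginal cost = private MC − MEB = 45.7 + 2.2x.
Set SMC = demand: 45.7 + 2.2x = 231.5 - 4.0x → x* = 29.9677.
Between x* and x_m the wedge demand − SMC runs linearly from 0 to MEB(x_m), so the loss is a triangle.
DWL = ½ × 3.3616 × 20.8424 = 35.0319.

DWL = $35.0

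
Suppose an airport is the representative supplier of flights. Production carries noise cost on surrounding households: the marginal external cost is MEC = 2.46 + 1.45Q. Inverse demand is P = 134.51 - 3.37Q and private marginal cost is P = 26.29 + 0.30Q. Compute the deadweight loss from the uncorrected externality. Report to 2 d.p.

Market equilibrium (private): 26.29 + 0.30Q = 134.51 - 3.37Q → Q_m = 29.4877.
Social marginal cost = private MC + MEC = 28.75 + 1.75Q.
Set SMC = demand: 28.75 + 1.75Q = 134.51 - 3.37Q → Q* = 20.6563.
The loss is the area between SMC and demand from Q* to Q_m; with linear curves that's a triangle of height MEC(Q_m).
DWL = ½ × 8.8314 × 45.2172 = 199.6656.

DWL = 199.67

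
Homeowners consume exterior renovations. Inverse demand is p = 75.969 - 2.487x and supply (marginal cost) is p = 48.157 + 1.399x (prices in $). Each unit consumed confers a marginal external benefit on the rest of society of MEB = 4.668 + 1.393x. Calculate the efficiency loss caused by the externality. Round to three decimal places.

Market equilibrium (private): 48.157 + 1.399x = 75.969 - 2.487x → x_m = 7.1570.
Social marginal benefit = demand + MEB = 80.637 - 1.094x.
Set SMB = MC: 80.637 - 1.094x = 48.157 + 1.399x → x* = 13.0285.
Between x* and x_m the wedge SMB − MC runs linearly from 0 to MEB(x_m), so the loss is a triangle.
DWL = ½ × 5.8715 × 14.6377 = 42.9726.

DWL = $42.973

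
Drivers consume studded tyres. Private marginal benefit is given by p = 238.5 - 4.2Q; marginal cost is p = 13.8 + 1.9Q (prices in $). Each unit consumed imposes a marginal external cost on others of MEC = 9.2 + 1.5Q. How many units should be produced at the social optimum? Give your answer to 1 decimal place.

Q* = 28.4

Social marginal benefit = demand − MEC = 229.3 - 5.7Q.
Set SMB = MC: 229.3 - 5.7Q = 13.8 + 1.9Q → Q* = 28.3553.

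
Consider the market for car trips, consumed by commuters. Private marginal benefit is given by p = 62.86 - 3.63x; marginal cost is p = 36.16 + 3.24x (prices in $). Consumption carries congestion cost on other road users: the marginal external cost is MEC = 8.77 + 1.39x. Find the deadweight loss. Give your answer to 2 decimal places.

Market equilibrium (private): 36.16 + 3.24x = 62.86 - 3.63x → x_m = 3.8865.
Social marginal benefit = demand − MEC = 54.09 - 5.02x.
Set SMB = MC: 54.09 - 5.02x = 36.16 + 3.24x → x* = 2.1707.
Height of the DWL triangle at x_m is MC(x_m) − SMB(x_m) = MEC(x_m) = 14.1722.
DWL = ½ × 1.7158 × 14.1722 = 12.1583.

DWL = $12.16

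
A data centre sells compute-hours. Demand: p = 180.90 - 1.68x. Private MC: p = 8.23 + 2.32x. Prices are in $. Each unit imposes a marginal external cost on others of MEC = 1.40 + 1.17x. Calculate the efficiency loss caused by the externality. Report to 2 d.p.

DWL = $260.56

Market equilibrium (private): 8.23 + 2.32x = 180.90 - 1.68x → x_m = 43.1675.
Social marginal cost = private MC + MEC = 9.63 + 3.49x.
Set SMC = demand: 9.63 + 3.49x = 180.90 - 1.68x → x* = 33.1277.
Height of the DWL triangle at x_m is SMC(x_m) − demand(x_m) = MEC(x_m) = 51.9060.
DWL = ½ × 10.0398 × 51.9060 = 260.5629.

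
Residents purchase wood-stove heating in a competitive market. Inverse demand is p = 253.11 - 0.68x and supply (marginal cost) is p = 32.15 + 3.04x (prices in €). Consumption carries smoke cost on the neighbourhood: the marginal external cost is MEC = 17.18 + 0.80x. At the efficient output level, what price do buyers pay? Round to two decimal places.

P = €222.45

Social marginal benefit = demand − MEC = 235.93 - 1.48x.
Set SMB = MC: 235.93 - 1.48x = 32.15 + 3.04x → x* = 45.0841.
Consumer price on the demand curve at x*: 253.11 − 0.68×45.0841 = 222.4528.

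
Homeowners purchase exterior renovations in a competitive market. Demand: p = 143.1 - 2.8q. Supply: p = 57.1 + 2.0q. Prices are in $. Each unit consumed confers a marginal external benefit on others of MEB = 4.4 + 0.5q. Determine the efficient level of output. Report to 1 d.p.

q* = 21.0

Social marginal benefit = demand + MEB = 147.5 - 2.3q.
Set SMB = MC: 147.5 - 2.3q = 57.1 + 2.0q → q* = 21.0233.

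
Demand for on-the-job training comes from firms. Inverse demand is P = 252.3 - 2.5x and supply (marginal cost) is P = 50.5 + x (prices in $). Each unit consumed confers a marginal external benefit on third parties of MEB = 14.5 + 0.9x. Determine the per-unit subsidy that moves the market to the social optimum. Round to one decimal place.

Social marginal benefit = demand + MEB = 266.8 - 1.6x.
Set SMB = MC: 266.8 - 1.6x = 50.5 + x → x* = 83.1923.
The Pigouvian subsidy equals MEB at x*: 14.5 + 0.9×83.1923 = 89.3731.

subsidy = $89.4 per unit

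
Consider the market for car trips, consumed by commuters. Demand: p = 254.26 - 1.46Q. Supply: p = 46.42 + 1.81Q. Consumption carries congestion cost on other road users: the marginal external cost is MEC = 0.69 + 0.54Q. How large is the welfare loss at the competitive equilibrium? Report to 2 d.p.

DWL = 160.87

Market equilibrium (private): 46.42 + 1.81Q = 254.26 - 1.46Q → Q_m = 63.5596.
Social marginal benefit = demand − MEC = 253.57 - 2.00Q.
Set SMB = MC: 253.57 - 2.00Q = 46.42 + 1.81Q → Q* = 54.3701.
The welfare-loss triangle has base |Q_m − Q*| and height MEC(Q_m) (the vertical gap between SMB and MC is zero at Q* and MEC at Q_m).
DWL = ½ × 9.1895 × 35.0122 = 160.8723.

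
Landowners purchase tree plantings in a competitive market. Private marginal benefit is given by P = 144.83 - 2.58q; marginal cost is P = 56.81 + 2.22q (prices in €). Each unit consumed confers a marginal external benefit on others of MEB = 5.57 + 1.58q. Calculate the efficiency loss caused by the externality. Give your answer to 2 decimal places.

Market equilibrium (private): 56.81 + 2.22q = 144.83 - 2.58q → q_m = 18.3375.
Social marginal benefit = demand + MEB = 150.40 - q.
Set SMB = MC: 150.40 - q = 56.81 + 2.22q → q* = 29.0652.
The loss is the area between SMB and MC from q* to q_m; with linear curves that's a triangle of height MEB(q_m).
DWL = ½ × 10.7277 × 34.5433 = 185.2851.

DWL = €185.29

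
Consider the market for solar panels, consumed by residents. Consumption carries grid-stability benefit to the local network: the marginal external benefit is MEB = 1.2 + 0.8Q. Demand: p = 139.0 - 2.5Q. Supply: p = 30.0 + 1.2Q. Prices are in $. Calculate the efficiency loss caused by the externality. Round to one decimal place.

Market equilibrium (private): 30.0 + 1.2Q = 139.0 - 2.5Q → Q_m = 29.4595.
Social marginal benefit = demand + MEB = 140.2 - 1.7Q.
Set SMB = MC: 140.2 - 1.7Q = 30.0 + 1.2Q → Q* = 38.0000.
The welfare-loss triangle has base |Q_m − Q*| and height MEB(Q_m) (the vertical gap between SMB and MC is zero at Q* and MEB at Q_m).
DWL = ½ × 8.5405 × 24.7676 = 105.7638.

DWL = $105.8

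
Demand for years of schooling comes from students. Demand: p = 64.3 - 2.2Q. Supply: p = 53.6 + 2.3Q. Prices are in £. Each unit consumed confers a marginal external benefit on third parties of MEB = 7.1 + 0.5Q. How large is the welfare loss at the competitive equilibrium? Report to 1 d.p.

Market equilibrium (private): 53.6 + 2.3Q = 64.3 - 2.2Q → Q_m = 2.3778.
Social marginal benefit = demand + MEB = 71.4 - 1.7Q.
Set SMB = MC: 71.4 - 1.7Q = 53.6 + 2.3Q → Q* = 4.4500.
The loss is the area between SMB and MC from Q* to Q_m; with linear curves that's a triangle of height MEB(Q_m).
DWL = ½ × 2.0722 × 8.2889 = 8.5881.

DWL = £8.6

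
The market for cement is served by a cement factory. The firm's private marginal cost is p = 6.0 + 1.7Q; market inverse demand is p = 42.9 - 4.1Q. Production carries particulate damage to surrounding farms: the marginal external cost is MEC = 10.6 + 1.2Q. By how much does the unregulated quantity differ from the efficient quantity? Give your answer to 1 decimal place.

2.6 units

Market equilibrium (private): 6.0 + 1.7Q = 42.9 - 4.1Q → Q_m = 6.3621.
Social marginal cost = private MC + MEC = 16.6 + 2.9Q.
Set SMC = demand: 16.6 + 2.9Q = 42.9 - 4.1Q → Q* = 3.7571.
Gap = |6.3621 − 3.7571| = 2.6050.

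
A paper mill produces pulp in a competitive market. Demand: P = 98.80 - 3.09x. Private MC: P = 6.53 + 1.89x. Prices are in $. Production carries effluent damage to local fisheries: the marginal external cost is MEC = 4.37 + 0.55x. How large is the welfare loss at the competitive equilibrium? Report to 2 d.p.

DWL = $19.17

Market equilibrium (private): 6.53 + 1.89x = 98.80 - 3.09x → x_m = 18.5281.
Social marginal cost = private MC + MEC = 10.90 + 2.44x.
Set SMC = demand: 10.90 + 2.44x = 98.80 - 3.09x → x* = 15.8951.
The loss is the area between SMC and demand from x* to x_m; with linear curves that's a triangle of height MEC(x_m).
DWL = ½ × 2.6330 × 14.5605 = 19.1689.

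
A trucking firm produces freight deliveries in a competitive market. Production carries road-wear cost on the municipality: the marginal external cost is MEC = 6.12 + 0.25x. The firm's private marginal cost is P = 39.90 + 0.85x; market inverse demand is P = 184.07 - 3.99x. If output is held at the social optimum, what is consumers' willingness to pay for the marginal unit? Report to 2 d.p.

Social marginal cost = private MC + MEC = 46.02 + 1.10x.
Set SMC = demand: 46.02 + 1.10x = 184.07 - 3.99x → x* = 27.1218.
Consumer price on the demand curve at x*: 184.07 − 3.99×27.1218 = 75.8540.

P = 75.85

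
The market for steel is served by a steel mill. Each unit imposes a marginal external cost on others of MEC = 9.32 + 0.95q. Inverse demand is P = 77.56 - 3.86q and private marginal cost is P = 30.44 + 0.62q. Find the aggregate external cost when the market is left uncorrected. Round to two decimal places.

150.57

Market equilibrium (private): 30.44 + 0.62q = 77.56 - 3.86q → q_m = 10.5179.
Total external cost = ∫₀^{q_m} (9.32 + 0.95q) dq = 9.32×10.5179 + ½×0.95×10.5179² = 150.5743.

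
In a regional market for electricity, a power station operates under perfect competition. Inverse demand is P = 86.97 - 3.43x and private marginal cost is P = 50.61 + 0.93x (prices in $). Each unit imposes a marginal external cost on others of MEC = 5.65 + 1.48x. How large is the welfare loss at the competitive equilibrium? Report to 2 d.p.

DWL = $27.72

Market equilibrium (private): 50.61 + 0.93x = 86.97 - 3.43x → x_m = 8.3394.
Social marginal cost = private MC + MEC = 56.26 + 2.41x.
Set SMC = demand: 56.26 + 2.41x = 86.97 - 3.43x → x* = 5.2586.
Height of the DWL triangle at x_m is SMC(x_m) − demand(x_m) = MEC(x_m) = 17.9924.
DWL = ½ × 3.0808 × 17.9924 = 27.7155.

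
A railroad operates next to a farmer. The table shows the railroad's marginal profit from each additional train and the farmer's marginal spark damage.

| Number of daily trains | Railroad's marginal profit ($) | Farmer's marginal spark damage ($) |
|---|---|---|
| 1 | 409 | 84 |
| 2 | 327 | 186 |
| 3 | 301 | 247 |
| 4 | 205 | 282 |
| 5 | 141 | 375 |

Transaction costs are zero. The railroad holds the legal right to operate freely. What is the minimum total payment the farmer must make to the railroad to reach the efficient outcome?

Left alone the railroad would choose level 5 (marginal profit stays positive).
Efficient level: k* = 3 (marginal profit ≥ marginal spark damage through 3).
The farmer must at least cover the railroad's forgone profit from cutting 5→3: 205 + 141 = 346.

$346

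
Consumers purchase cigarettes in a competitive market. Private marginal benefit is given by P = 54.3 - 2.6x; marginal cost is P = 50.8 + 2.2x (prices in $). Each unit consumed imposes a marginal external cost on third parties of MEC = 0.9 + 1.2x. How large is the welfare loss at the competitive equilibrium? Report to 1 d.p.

DWL = $0.3

Market equilibrium (private): 50.8 + 2.2x = 54.3 - 2.6x → x_m = 0.7292.
Social marginal benefit = demand − MEC = 53.4 - 3.8x.
Set SMB = MC: 53.4 - 3.8x = 50.8 + 2.2x → x* = 0.4333.
Between x* and x_m the wedge MC − SMB runs linearly from 0 to MEC(x_m), so the loss is a triangle.
DWL = ½ × 0.2959 × 1.7750 = 0.2626.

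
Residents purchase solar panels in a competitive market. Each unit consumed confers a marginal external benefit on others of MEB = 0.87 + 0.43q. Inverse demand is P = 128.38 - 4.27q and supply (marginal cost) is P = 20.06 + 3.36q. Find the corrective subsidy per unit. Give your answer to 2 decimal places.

Social marginal benefit = demand + MEB = 129.25 - 3.84q.
Set SMB = MC: 129.25 - 3.84q = 20.06 + 3.36q → q* = 15.1653.
The Pigouvian subsidy equals MEB at q*: 0.87 + 0.43×15.1653 = 7.3911.

subsidy = 7.39 per unit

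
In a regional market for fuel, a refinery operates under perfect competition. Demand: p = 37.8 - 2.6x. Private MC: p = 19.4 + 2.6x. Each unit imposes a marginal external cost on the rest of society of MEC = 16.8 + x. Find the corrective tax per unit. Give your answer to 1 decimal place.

tax = 17.1 per unit

Social marginal cost = private MC + MEC = 36.2 + 3.6x.
Set SMC = demand: 36.2 + 3.6x = 37.8 - 2.6x → x* = 0.2581.
The Pigouvian tax equals MEC at x*: 16.8 + 1.0×0.2581 = 17.0581.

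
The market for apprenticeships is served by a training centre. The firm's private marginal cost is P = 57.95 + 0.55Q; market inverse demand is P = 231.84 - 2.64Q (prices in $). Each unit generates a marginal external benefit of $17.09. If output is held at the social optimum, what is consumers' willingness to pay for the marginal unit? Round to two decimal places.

P = $73.79

Social marginal cost = private MC − MEB = 40.86 + 0.55Q.
Set SMC = demand: 40.86 + 0.55Q = 231.84 - 2.64Q → Q* = 59.8683.
Consumer price on the demand curve at Q*: 231.84 − 2.64×59.8683 = 73.7877.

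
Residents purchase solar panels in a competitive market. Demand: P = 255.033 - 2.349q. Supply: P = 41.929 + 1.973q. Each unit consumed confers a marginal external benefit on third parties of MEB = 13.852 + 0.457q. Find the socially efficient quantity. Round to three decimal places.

q* = 58.721

Social marginal benefit = demand + MEB = 268.885 - 1.892q.
Set SMB = MC: 268.885 - 1.892q = 41.929 + 1.973q → q* = 58.7208.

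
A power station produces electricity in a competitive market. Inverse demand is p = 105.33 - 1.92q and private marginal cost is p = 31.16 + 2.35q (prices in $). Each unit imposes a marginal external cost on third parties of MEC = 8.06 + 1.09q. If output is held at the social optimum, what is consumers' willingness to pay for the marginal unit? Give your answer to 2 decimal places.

P = $81.65

Social marginal cost = private MC + MEC = 39.22 + 3.44q.
Set SMC = demand: 39.22 + 3.44q = 105.33 - 1.92q → q* = 12.3340.
Consumer price on the demand curve at q*: 105.33 − 1.92×12.3340 = 81.6487.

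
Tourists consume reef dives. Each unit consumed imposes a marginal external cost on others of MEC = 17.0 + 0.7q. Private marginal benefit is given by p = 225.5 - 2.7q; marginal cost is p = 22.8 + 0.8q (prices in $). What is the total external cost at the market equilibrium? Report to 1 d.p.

Market equilibrium (private): 22.8 + 0.8q = 225.5 - 2.7q → q_m = 57.9143.
Total external cost = ∫₀^{q_m} (17.0 + 0.7q) dq = 17.0×57.9143 + ½×0.7×57.9143² = 2158.4663.

$2158.5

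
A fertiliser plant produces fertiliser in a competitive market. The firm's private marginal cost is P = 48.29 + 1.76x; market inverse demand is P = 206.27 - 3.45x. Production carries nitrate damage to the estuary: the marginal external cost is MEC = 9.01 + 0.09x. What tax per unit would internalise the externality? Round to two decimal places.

Social marginal cost = private MC + MEC = 57.30 + 1.85x.
Set SMC = demand: 57.30 + 1.85x = 206.27 - 3.45x → x* = 28.1075.
The Pigouvian tax equals MEC at x*: 9.01 + 0.09×28.1075 = 11.5397.

tax = 11.54 per unit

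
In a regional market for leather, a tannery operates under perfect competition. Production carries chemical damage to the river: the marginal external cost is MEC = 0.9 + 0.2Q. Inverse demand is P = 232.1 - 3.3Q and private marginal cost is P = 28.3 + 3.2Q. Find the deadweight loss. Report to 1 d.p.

Market equilibrium (private): 28.3 + 3.2Q = 232.1 - 3.3Q → Q_m = 31.3538.
Social marginal cost = private MC + MEC = 29.2 + 3.4Q.
Set SMC = demand: 29.2 + 3.4Q = 232.1 - 3.3Q → Q* = 30.2836.
The welfare-loss triangle has base |Q_m − Q*| and height MEC(Q_m) (the vertical gap between SMC and demand is zero at Q* and MEC at Q_m).
DWL = ½ × 1.0702 × 7.1708 = 3.8371.

DWL = 3.8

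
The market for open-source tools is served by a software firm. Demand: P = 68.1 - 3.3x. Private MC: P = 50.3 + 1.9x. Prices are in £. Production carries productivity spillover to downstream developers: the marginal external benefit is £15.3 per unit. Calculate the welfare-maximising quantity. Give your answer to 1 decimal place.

Social marginal cost = private MC − MEB = 35.0 + 1.9x.
Set SMC = demand: 35.0 + 1.9x = 68.1 - 3.3x → x* = 6.3654.

x* = 6.4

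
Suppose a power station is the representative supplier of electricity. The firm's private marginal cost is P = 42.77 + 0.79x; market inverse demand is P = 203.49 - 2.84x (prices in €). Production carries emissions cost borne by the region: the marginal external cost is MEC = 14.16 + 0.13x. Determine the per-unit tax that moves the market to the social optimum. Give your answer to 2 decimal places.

tax = €19.23 per unit

Social marginal cost = private MC + MEC = 56.93 + 0.92x.
Set SMC = demand: 56.93 + 0.92x = 203.49 - 2.84x → x* = 38.9787.
The Pigouvian tax equals MEC at x*: 14.16 + 0.13×38.9787 = 19.2272.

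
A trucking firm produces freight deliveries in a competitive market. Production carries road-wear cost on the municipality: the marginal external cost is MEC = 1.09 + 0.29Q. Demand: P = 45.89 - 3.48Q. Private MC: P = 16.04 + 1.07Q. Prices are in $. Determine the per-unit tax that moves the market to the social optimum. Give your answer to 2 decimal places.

Social marginal cost = private MC + MEC = 17.13 + 1.36Q.
Set SMC = demand: 17.13 + 1.36Q = 45.89 - 3.48Q → Q* = 5.9421.
The Pigouvian tax equals MEC at Q*: 1.09 + 0.29×5.9421 = 2.8132.

tax = $2.81 per unit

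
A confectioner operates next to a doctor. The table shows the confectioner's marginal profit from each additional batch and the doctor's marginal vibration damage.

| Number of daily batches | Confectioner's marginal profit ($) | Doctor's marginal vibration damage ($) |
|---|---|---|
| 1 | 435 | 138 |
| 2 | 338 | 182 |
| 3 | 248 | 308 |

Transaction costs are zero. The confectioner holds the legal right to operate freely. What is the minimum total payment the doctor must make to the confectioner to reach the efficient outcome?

$248

Left alone the confectioner would choose level 3 (marginal profit stays positive).
Efficient level: k* = 2 (marginal profit ≥ marginal vibration damage through 2).
The doctor must at least cover the confectioner's forgone profit from cutting 3→2: 248 = 248.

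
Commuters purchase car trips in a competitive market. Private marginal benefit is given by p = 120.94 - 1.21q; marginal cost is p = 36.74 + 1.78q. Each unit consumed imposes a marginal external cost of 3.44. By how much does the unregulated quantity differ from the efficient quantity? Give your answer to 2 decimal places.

Market equilibrium (private): 36.74 + 1.78q = 120.94 - 1.21q → q_m = 28.1605.
Social marginal benefit = demand − MEC = 117.50 - 1.21q.
Set SMB = MC: 117.50 - 1.21q = 36.74 + 1.78q → q* = 27.0100.
Gap = |28.1605 − 27.0100| = 1.1505.

1.15 units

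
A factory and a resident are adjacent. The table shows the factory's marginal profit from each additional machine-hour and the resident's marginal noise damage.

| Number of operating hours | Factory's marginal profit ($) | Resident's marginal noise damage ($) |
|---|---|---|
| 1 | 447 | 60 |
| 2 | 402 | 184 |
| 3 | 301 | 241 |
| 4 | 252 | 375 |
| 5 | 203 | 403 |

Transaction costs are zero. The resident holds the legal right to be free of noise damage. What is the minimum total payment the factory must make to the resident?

Efficient level: marginal profit ≥ marginal noise damage through level 3, so k* = 3.
With the resident holding the right, the factory must at least compensate total damage at k*: 60 + 184 + 241 = 485.

$485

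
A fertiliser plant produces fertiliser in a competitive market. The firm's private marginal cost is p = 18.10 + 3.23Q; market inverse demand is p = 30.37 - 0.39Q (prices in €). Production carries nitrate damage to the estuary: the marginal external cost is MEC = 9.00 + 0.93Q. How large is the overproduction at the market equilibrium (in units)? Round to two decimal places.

Market equilibrium (private): 18.10 + 3.23Q = 30.37 - 0.39Q → Q_m = 3.3895.
Social marginal cost = private MC + MEC = 27.10 + 4.16Q.
Set SMC = demand: 27.10 + 4.16Q = 30.37 - 0.39Q → Q* = 0.7187.
Gap = |3.3895 − 0.7187| = 2.6708.

2.67 units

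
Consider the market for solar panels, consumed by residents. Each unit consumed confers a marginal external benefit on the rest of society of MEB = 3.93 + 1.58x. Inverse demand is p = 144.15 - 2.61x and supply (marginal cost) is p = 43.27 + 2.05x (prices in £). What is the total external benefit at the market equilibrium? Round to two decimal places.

£455.30

Market equilibrium (private): 43.27 + 2.05x = 144.15 - 2.61x → x_m = 21.6481.
Total external benefit = ∫₀^{x_m} (3.93 + 1.58x) dx = 3.93×21.6481 + ½×1.58×21.6481² = 455.3028.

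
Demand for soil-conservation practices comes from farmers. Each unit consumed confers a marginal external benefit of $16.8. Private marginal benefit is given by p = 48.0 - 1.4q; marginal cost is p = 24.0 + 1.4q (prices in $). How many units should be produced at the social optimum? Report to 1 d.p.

q* = 14.6

Social marginal benefit = demand + MEB = 64.8 - 1.4q.
Set SMB = MC: 64.8 - 1.4q = 24.0 + 1.4q → q* = 14.5714.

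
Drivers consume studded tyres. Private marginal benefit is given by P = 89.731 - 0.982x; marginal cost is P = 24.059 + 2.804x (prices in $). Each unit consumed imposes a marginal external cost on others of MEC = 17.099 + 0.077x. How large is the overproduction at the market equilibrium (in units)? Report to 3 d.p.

Market equilibrium (private): 24.059 + 2.804x = 89.731 - 0.982x → x_m = 17.3460.
Social marginal benefit = demand − MEC = 72.632 - 1.059x.
Set SMB = MC: 72.632 - 1.059x = 24.059 + 2.804x → x* = 12.5739.
Gap = |17.3460 − 12.5739| = 4.7721.

4.772 units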